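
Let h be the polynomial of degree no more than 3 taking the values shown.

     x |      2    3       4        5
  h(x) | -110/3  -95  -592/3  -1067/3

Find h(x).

h(x) = -2x^3 - 4x^2 - (1/3)x - 4

Using the Lagrange interpolation formula with nodes 2, 3, 4, 5:
  L_0(x) = (x - 3)(x - 4)(x - 5) / -6
  L_1(x) = (x - 2)(x - 4)(x - 5) / 2
  L_2(x) = (x - 2)(x - 3)(x - 5) / -2
  L_3(x) = (x - 2)(x - 3)(x - 4) / 6
Then h(x) = -110/3·L_0(x) - 95·L_1(x) - 592/3·L_2(x) - 1067/3·L_3(x).
Expanding and collecting terms gives h(x) = -2x^3 - 4x^2 - (1/3)x - 4.
Check: h(4) = -592/3. ✓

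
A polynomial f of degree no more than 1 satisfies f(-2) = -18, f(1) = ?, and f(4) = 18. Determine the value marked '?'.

The 2 known points determine the degree-1 polynomial uniquely.
Write f(u) = au + b. Substituting each data point gives a linear system:
  -2a + b = -18
  4a + b = 18
Solving the system yields a = 6, b = -6.
So f(u) = 6u - 6.
Then f(1) = 0.

0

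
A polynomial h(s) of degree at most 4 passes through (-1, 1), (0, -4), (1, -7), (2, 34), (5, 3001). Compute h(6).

Using the Lagrange interpolation formula with nodes -1, 0, 1, 2, 5:
  L_0(s) = s(s - 1)(s - 2)(s - 5) / 36
  L_1(s) = (s + 1)(s - 1)(s - 2)(s - 5) / -10
  L_2(s) = (s + 1)s(s - 2)(s - 5) / 8
  L_3(s) = (s + 1)s(s - 1)(s - 5) / -18
  L_4(s) = (s + 1)s(s - 1)(s - 2) / 360
Then h(s) = 1·L_0(s) - 4·L_1(s) - 7·L_2(s) + 34·L_3(s) + 3001·L_4(s).
Expanding and collecting terms gives h(s) = 6s^4 - 5s^3 - 5s^2 + s - 4.
Evaluating at s = 6: h(6) = 6518.

6518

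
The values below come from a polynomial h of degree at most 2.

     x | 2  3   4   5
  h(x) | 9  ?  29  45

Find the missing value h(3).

17

On equispaced nodes a degree-2 polynomial has vanishing third forward difference, so
  - h(2) + 3·h(3) - 3·h(4) + h(5) = 0.
Substituting the known values and solving for h(3):
  3·h(3) = 51
  h(3) = 17.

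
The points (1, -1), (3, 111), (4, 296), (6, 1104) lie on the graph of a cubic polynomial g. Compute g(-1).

-9

Write g(n) = an^3 + bn^2 + cn + d. Substituting each data point gives a linear system:
  a + b + c + d = -1
  27a + 9b + 3c + d = 111
  64a + 16b + 4c + d = 296
  216a + 36b + 6c + d = 1104
Solving the system yields a = 6, b = -5, c = -2, d = 0.
So g(n) = 6n^3 - 5n^2 - 2n.
Then g(-1) = -9.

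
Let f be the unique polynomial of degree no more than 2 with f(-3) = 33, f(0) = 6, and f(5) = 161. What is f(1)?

Using the Lagrange interpolation formula with nodes -3, 0, 5:
  L_0(x) = x(x - 5) / 24
  L_1(x) = (x + 3)(x - 5) / -15
  L_2(x) = (x + 3)x / 40
Then f(x) = 33·L_0(x) + 6·L_1(x) + 161·L_2(x).
Expanding and collecting terms gives f(x) = 5x² + 6x + 6.
Evaluating at x = 1: f(1) = 17.

17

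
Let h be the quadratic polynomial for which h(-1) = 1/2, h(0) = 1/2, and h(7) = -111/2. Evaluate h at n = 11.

-263/2

Using the Lagrange interpolation formula with nodes -1, 0, 7:
  L_0(n) = n(n - 7) / 8
  L_1(n) = (n + 1)(n - 7) / -7
  L_2(n) = (n + 1)n / 56
Then h(n) = 1/2·L_0(n) + 1/2·L_1(n) - 111/2·L_2(n).
Expanding and collecting terms gives h(n) = -n^2 - n + 1/2.
Evaluating at n = 11: h(11) = -263/2.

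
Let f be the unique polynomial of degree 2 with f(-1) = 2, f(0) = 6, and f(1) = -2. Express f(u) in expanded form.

f(u) = -6u^2 - 2u + 6

Write f(u) = au^2 + bu + c. Substituting each data point gives a linear system:
  a - b + c = 2
  c = 6
  a + b + c = -2
Solving the system yields a = -6, b = -2, c = 6.
So f(u) = -6u^2 - 2u + 6.
Check: f(-1) = 2. ✓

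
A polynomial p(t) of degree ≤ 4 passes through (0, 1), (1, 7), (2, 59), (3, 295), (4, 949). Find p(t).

p(t) = 4t^4 - t^3 - 2t^2 + 5t + 1

Using the Lagrange interpolation formula with nodes 0, 1, 2, 3, 4:
  L_0(t) = (t - 1)(t - 2)(t - 3)(t - 4) / 24
  L_1(t) = t(t - 2)(t - 3)(t - 4) / -6
  L_2(t) = t(t - 1)(t - 3)(t - 4) / 4
  L_3(t) = t(t - 1)(t - 2)(t - 4) / -6
  L_4(t) = t(t - 1)(t - 2)(t - 3) / 24
Then p(t) = 1·L_0(t) + 7·L_1(t) + 59·L_2(t) + 295·L_3(t) + 949·L_4(t).
Expanding and collecting terms gives p(t) = 4t^4 - t^3 - 2t^2 + 5t + 1.
Check: p(1) = 7. ✓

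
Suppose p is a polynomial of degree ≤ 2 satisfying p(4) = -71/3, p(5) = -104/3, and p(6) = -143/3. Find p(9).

-296/3

Write p(s) = as^2 + bs + c. Substituting each data point gives a linear system:
  16a + 4b + c = -71/3
  25a + 5b + c = -104/3
  36a + 6b + c = -143/3
Solving the system yields a = -1, b = -2, c = 1/3.
So p(s) = -s^2 - 2s + 1/3.
Then p(9) = -296/3.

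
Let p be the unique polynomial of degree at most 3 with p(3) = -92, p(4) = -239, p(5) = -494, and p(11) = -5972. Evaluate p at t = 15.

-15584

Using the Lagrange interpolation formula with nodes 3, 4, 5, 11:
  L_0(t) = (t - 4)(t - 5)(t - 11) / -16
  L_1(t) = (t - 3)(t - 5)(t - 11) / 7
  L_2(t) = (t - 3)(t - 4)(t - 11) / -12
  L_3(t) = (t - 3)(t - 4)(t - 5) / 336
Then p(t) = -92·L_0(t) - 239·L_1(t) - 494·L_2(t) - 5972·L_3(t).
Expanding and collecting terms gives p(t) = -5t³ + 6t² - 4t + 1.
Evaluating at t = 15: p(15) = -15584.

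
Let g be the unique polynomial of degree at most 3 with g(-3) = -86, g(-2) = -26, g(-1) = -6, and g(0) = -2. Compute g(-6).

Write g(s) = as^3 + bs^2 + cs + d. Substituting each data point gives a linear system:
  -27a + 9b - 3c + d = -86
  -8a + 4b - 2c + d = -26
  -a + b - c + d = -6
  d = -2
Solving the system yields a = 4, b = 4, c = 4, d = -2.
So g(s) = 4s^3 + 4s^2 + 4s - 2.
Then g(-6) = -746.

-746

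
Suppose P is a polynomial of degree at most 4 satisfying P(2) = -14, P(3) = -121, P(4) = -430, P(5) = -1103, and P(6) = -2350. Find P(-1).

Forward differences of the values at n = 2, 3, 4, 5, 6:
  P  : -14  -121  -430  -1103  -2350
  Δ  : -107  -309  -673  -1247
  Δ^2: -202  -364  -574
  Δ^3: -162  -210
  Δ^4: -48
The fourth differences are constant, confirming degree 4.
Interpolating (Newton forward form) and evaluating at n = -1 gives P(-1) = -5.

-5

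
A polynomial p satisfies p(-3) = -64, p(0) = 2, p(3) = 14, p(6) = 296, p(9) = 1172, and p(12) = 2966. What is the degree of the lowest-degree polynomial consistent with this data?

3

Forward differences of the values at n = -3, 0, 3, 6, 9, 12:
  p  : -64  2  14  296  1172  2966
  Δ  : 66  12  282  876  1794
  Δ^2: -54  270  594  918
  Δ^3: 324  324  324
  Δ^4: 0  0
  Δ^5: 0
The third differences are constant (324) and nonzero, while all higher differences vanish, so the minimal degree is 3.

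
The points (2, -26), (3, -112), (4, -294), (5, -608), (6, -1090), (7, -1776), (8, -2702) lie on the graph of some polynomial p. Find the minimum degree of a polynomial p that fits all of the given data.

Forward differences of the values at n = 2, 3, 4, 5, 6, 7, 8:
  p  : -26  -112  -294  -608  -1090  -1776  -2702
  Δ  : -86  -182  -314  -482  -686  -926
  Δ^2: -96  -132  -168  -204  -240
  Δ^3: -36  -36  -36  -36
  Δ^4: 0  0  0
  Δ^5: 0  0
  Δ^6: 0
The third differences are constant (-36) and nonzero, while all higher differences vanish, so the minimal degree is 3.

3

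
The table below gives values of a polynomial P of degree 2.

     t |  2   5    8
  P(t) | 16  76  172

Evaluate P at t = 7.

Using the Lagrange interpolation formula with nodes 2, 5, 8:
  L_0(t) = (t - 5)(t - 8) / 18
  L_1(t) = (t - 2)(t - 8) / -9
  L_2(t) = (t - 2)(t - 5) / 18
Then P(t) = 16·L_0(t) + 76·L_1(t) + 172·L_2(t).
Expanding and collecting terms gives P(t) = 2t^2 + 6t - 4.
Evaluating at t = 7: P(7) = 136.

136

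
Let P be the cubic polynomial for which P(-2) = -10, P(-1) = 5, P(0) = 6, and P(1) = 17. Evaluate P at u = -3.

Forward differences of the values at u = -2, -1, 0, 1:
  P  : -10  5  6  17
  Δ  : 15  1  11
  Δ^2: -14  10
  Δ^3: 24
The third differences are constant, confirming degree 3.
Interpolating (Newton forward form) and evaluating at u = -3 gives P(-3) = -63.

-63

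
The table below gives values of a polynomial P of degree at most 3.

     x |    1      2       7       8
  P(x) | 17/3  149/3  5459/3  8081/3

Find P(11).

20687/3

Using the Lagrange interpolation formula with nodes 1, 2, 7, 8:
  L_0(x) = (x - 2)(x - 7)(x - 8) / -42
  L_1(x) = (x - 1)(x - 7)(x - 8) / 30
  L_2(x) = (x - 1)(x - 2)(x - 8) / -30
  L_3(x) = (x - 1)(x - 2)(x - 7) / 42
Then P(x) = 17/3·L_0(x) + 149/3·L_1(x) + 5459/3·L_2(x) + 8081/3·L_3(x).
Expanding and collecting terms gives P(x) = 5x^3 + (5/3)x^2 + 4x - 5.
Evaluating at x = 11: P(11) = 20687/3.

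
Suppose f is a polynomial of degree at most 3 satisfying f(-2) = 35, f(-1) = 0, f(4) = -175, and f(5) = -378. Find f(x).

f(x) = -4x^3 + 4x^2 + 5x - 3

Write f(x) = ax^3 + bx^2 + cx + d. Substituting each data point gives a linear system:
  -8a + 4b - 2c + d = 35
  -a + b - c + d = 0
  64a + 16b + 4c + d = -175
  125a + 25b + 5c + d = -378
Solving the system yields a = -4, b = 4, c = 5, d = -3.
So f(x) = -4x³ + 4x² + 5x - 3.
Check: f(5) = -378. ✓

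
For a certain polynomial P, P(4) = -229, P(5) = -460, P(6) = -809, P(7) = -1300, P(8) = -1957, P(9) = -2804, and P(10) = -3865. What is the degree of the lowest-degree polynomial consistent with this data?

3

Forward differences of the values at s = 4, 5, 6, 7, 8, 9, 10:
  P  : -229  -460  -809  -1300  -1957  -2804  -3865
  Δ  : -231  -349  -491  -657  -847  -1061
  Δ^2: -118  -142  -166  -190  -214
  Δ^3: -24  -24  -24  -24
  Δ^4: 0  0  0
  Δ^5: 0  0
  Δ^6: 0
The third differences are constant (-24) and nonzero, while all higher differences vanish, so the minimal degree is 3.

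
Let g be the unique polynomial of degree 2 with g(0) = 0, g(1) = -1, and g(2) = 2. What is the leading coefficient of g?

2

Write g(s) = as^2 + bs + c. Substituting each data point gives a linear system:
  c = 0
  a + b + c = -1
  4a + 2b + c = 2
Solving the system yields a = 2, b = -3, c = 0.
So g(s) = 2s² - 3s.
The leading coefficient is 2.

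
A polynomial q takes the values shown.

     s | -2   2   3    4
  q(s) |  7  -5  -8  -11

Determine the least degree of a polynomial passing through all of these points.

1

Divided differences on the nodes -2, 2, 3, 4:
  order 0: 7  -5  -8  -11
  order 1: -3  -3  -3
  order 2: 0  0
  order 3: 0
The order-1 divided differences are all -3 (nonzero) and every higher order vanishes, so the data lies on a polynomial of degree exactly 1.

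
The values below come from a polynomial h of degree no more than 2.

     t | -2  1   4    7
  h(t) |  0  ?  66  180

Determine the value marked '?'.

The 3 known points determine the degree-2 polynomial uniquely.
Write h(t) = at^2 + bt + c. Substituting each data point gives a linear system:
  4a - 2b + c = 0
  16a + 4b + c = 66
  49a + 7b + c = 180
Solving the system yields a = 3, b = 5, c = -2.
So h(t) = 3t^2 + 5t - 2.
Then h(1) = 6.

6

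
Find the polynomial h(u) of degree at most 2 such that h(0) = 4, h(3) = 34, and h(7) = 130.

h(u) = 2u^2 + 4u + 4

Write h(u) = au^2 + bu + c. Substituting each data point gives a linear system:
  c = 4
  9a + 3b + c = 34
  49a + 7b + c = 130
Solving the system yields a = 2, b = 4, c = 4.
So h(u) = 2u² + 4u + 4.
Check: h(7) = 130. ✓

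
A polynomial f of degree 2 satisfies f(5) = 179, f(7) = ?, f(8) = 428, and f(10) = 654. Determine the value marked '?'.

333

The 3 known points determine the degree-2 polynomial uniquely.
Write f(s) = as^2 + bs + c. Substituting each data point gives a linear system:
  25a + 5b + c = 179
  64a + 8b + c = 428
  100a + 10b + c = 654
Solving the system yields a = 6, b = 5, c = 4.
So f(s) = 6s² + 5s + 4.
Then f(7) = 333.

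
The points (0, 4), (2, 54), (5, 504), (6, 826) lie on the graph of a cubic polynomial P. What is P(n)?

Using the Lagrange interpolation formula with nodes 0, 2, 5, 6:
  L_0(n) = (n - 2)(n - 5)(n - 6) / -60
  L_1(n) = n(n - 5)(n - 6) / 24
  L_2(n) = n(n - 2)(n - 6) / -15
  L_3(n) = n(n - 2)(n - 5) / 24
Then P(n) = 4·L_0(n) + 54·L_1(n) + 504·L_2(n) + 826·L_3(n).
Expanding and collecting terms gives P(n) = 3n^3 + 4n^2 + 5n + 4.
Check: P(6) = 826. ✓

P(n) = 3n^3 + 4n^2 + 5n + 4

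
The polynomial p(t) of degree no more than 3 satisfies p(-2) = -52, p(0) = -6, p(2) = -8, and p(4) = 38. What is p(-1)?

-17

Write p(t) = at^3 + bt^2 + ct + d. Substituting each data point gives a linear system:
  -8a + 4b - 2c + d = -52
  d = -6
  8a + 4b + 2c + d = -8
  64a + 16b + 4c + d = 38
Solving the system yields a = 2, b = -6, c = 3, d = -6.
So p(t) = 2t^3 - 6t^2 + 3t - 6.
Then p(-1) = -17.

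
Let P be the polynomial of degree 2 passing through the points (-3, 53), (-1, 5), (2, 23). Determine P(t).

Using the Lagrange interpolation formula with nodes -3, -1, 2:
  L_0(t) = (t + 1)(t - 2) / 10
  L_1(t) = (t + 3)(t - 2) / -6
  L_2(t) = (t + 3)(t + 1) / 15
Then P(t) = 53·L_0(t) + 5·L_1(t) + 23·L_2(t).
Expanding and collecting terms gives P(t) = 6t^2 - 1.
Check: P(-1) = 5. ✓

P(t) = 6t^2 - 1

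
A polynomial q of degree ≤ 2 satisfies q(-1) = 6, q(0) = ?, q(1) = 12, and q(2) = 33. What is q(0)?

3

The 3 known points determine the degree-2 polynomial uniquely.
Write q(s) = as^2 + bs + c. Substituting each data point gives a linear system:
  a - b + c = 6
  a + b + c = 12
  4a + 2b + c = 33
Solving the system yields a = 6, b = 3, c = 3.
So q(s) = 6s^2 + 3s + 3.
Then q(0) = 3.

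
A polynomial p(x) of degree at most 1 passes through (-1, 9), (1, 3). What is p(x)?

p(x) = -3x + 6

Write p(x) = ax + b. Substituting each data point gives a linear system:
  -a + b = 9
  a + b = 3
Solving the system yields a = -3, b = 6.
So p(x) = -3x + 6.
Check: p(1) = 3. ✓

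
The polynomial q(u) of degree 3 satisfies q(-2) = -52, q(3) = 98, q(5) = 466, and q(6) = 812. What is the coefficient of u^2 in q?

Write q(u) = au^3 + bu^2 + cu + d. Substituting each data point gives a linear system:
  -8a + 4b - 2c + d = -52
  27a + 9b + 3c + d = 98
  125a + 25b + 5c + d = 466
  216a + 36b + 6c + d = 812
Solving the system yields a = 4, b = -2, c = 4, d = -4.
So q(u) = 4u³ - 2u² + 4u - 4.
The coefficient of u^2 is -2.

-2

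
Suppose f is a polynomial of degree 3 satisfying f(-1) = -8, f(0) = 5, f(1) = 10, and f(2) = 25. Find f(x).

f(x) = 3x^3 - 4x^2 + 6x + 5

Using the Lagrange interpolation formula with nodes -1, 0, 1, 2:
  L_0(x) = x(x - 1)(x - 2) / -6
  L_1(x) = (x + 1)(x - 1)(x - 2) / 2
  L_2(x) = (x + 1)x(x - 2) / -2
  L_3(x) = (x + 1)x(x - 1) / 6
Then f(x) = -8·L_0(x) + 5·L_1(x) + 10·L_2(x) + 25·L_3(x).
Expanding and collecting terms gives f(x) = 3x³ - 4x² + 6x + 5.
Check: f(-1) = -8. ✓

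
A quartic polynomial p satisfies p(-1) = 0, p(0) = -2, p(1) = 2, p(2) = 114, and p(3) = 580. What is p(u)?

p(u) = 6u^4 + 5u^3 - 3u^2 - 4u - 2

Using the Lagrange interpolation formula with nodes -1, 0, 1, 2, 3:
  L_0(u) = u(u - 1)(u - 2)(u - 3) / 24
  L_1(u) = (u + 1)(u - 1)(u - 2)(u - 3) / -6
  L_2(u) = (u + 1)u(u - 2)(u - 3) / 4
  L_3(u) = (u + 1)u(u - 1)(u - 3) / -6
  L_4(u) = (u + 1)u(u - 1)(u - 2) / 24
Then p(u) = 0·L_0(u) - 2·L_1(u) + 2·L_2(u) + 114·L_3(u) + 580·L_4(u).
Expanding and collecting terms gives p(u) = 6u⁴ + 5u³ - 3u² - 4u - 2.
Check: p(2) = 114. ✓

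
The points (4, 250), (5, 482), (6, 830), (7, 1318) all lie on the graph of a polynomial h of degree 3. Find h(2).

Using the Lagrange interpolation formula with nodes 4, 5, 6, 7:
  L_0(x) = (x - 5)(x - 6)(x - 7) / -6
  L_1(x) = (x - 4)(x - 6)(x - 7) / 2
  L_2(x) = (x - 4)(x - 5)(x - 7) / -2
  L_3(x) = (x - 4)(x - 5)(x - 6) / 6
Then h(x) = 250·L_0(x) + 482·L_1(x) + 830·L_2(x) + 1318·L_3(x).
Expanding and collecting terms gives h(x) = 4x^3 - 2x^2 + 6x + 2.
Evaluating at x = 2: h(2) = 38.

38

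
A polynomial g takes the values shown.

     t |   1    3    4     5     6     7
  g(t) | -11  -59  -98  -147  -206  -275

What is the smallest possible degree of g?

2

Divided differences on the nodes 1, 3, 4, 5, 6, 7:
  order 0: -11  -59  -98  -147  -206  -275
  order 1: -24  -39  -49  -59  -69
  order 2: -5  -5  -5  -5
  order 3: 0  0  0
  order 4: 0  0
  order 5: 0
The order-2 divided differences are all -5 (nonzero) and every higher order vanishes, so the data lies on a polynomial of degree exactly 2.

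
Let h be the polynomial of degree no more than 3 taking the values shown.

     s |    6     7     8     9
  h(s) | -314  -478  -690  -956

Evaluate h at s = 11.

Write h(s) = as^3 + bs^2 + cs + d. Substituting each data point gives a linear system:
  216a + 36b + 6c + d = -314
  343a + 49b + 7c + d = -478
  512a + 64b + 8c + d = -690
  729a + 81b + 9c + d = -956
Solving the system yields a = -1, b = -3, c = 2, d = -2.
So h(s) = -s^3 - 3s^2 + 2s - 2.
Then h(11) = -1674.

-1674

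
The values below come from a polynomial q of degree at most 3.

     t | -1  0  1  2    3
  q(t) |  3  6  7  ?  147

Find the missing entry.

42

On equispaced nodes a degree-3 polynomial has vanishing fourth forward difference, so
  q(-1) - 4·q(0) + 6·q(1) - 4·q(2) + q(3) = 0.
Substituting the known values and solving for q(2):
  -4·q(2) = -168
  q(2) = 42.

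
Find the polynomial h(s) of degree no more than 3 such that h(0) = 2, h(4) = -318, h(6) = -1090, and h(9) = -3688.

h(s) = -5s^3 - s^2 + 4s + 2

Write h(s) = as^3 + bs^2 + cs + d. Substituting each data point gives a linear system:
  d = 2
  64a + 16b + 4c + d = -318
  216a + 36b + 6c + d = -1090
  729a + 81b + 9c + d = -3688
Solving the system yields a = -5, b = -1, c = 4, d = 2.
So h(s) = -5s³ - s² + 4s + 2.
Check: h(6) = -1090. ✓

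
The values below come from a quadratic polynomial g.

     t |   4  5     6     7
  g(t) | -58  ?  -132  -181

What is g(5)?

The 3 known points determine the degree-2 polynomial uniquely.
Write g(t) = at^2 + bt + c. Substituting each data point gives a linear system:
  16a + 4b + c = -58
  36a + 6b + c = -132
  49a + 7b + c = -181
Solving the system yields a = -4, b = 3, c = -6.
So g(t) = -4t² + 3t - 6.
Then g(5) = -91.

-91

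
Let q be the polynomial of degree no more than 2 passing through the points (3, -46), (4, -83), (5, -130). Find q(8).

Using the Lagrange interpolation formula with nodes 3, 4, 5:
  L_0(t) = (t - 4)(t - 5) / 2
  L_1(t) = (t - 3)(t - 5) / -1
  L_2(t) = (t - 3)(t - 4) / 2
Then q(t) = -46·L_0(t) - 83·L_1(t) - 130·L_2(t).
Expanding and collecting terms gives q(t) = -5t^2 - 2t + 5.
Evaluating at t = 8: q(8) = -331.

-331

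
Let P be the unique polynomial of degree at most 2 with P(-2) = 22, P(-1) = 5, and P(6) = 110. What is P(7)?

Write P(n) = an^2 + bn + c. Substituting each data point gives a linear system:
  4a - 2b + c = 22
  a - b + c = 5
  36a + 6b + c = 110
Solving the system yields a = 4, b = -5, c = -4.
So P(n) = 4n^2 - 5n - 4.
Then P(7) = 157.

157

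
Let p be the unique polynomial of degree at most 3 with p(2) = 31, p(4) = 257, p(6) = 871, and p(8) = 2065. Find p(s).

p(s) = 4s^3 + (1/2)s^2 - 2s + 1

Using the Lagrange interpolation formula with nodes 2, 4, 6, 8:
  L_0(s) = (s - 4)(s - 6)(s - 8) / -48
  L_1(s) = (s - 2)(s - 6)(s - 8) / 16
  L_2(s) = (s - 2)(s - 4)(s - 8) / -16
  L_3(s) = (s - 2)(s - 4)(s - 6) / 48
Then p(s) = 31·L_0(s) + 257·L_1(s) + 871·L_2(s) + 2065·L_3(s).
Expanding and collecting terms gives p(s) = 4s^3 + (1/2)s^2 - 2s + 1.
Check: p(8) = 2065. ✓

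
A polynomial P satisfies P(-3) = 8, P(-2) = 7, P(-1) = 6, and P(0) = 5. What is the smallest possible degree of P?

1

Forward differences of the values at x = -3, -2, -1, 0:
  P  : 8  7  6  5
  Δ  : -1  -1  -1
  Δ^2: 0  0
  Δ^3: 0
The first differences are constant (-1) and nonzero, while all higher differences vanish, so the minimal degree is 1.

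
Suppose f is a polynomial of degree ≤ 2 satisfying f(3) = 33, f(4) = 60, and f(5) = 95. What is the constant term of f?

Write f(u) = au^2 + bu + c. Substituting each data point gives a linear system:
  9a + 3b + c = 33
  16a + 4b + c = 60
  25a + 5b + c = 95
Solving the system yields a = 4, b = -1, c = 0.
So f(u) = 4u^2 - u.
The constant term is 0.

0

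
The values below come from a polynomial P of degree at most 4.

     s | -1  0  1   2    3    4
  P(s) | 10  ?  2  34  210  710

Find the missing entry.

6

On equispaced nodes a degree-4 polynomial has vanishing fifth forward difference, so
  - P(-1) + 5·P(0) - 10·P(1) + 10·P(2) - 5·P(3) + P(4) = 0.
Substituting the known values and solving for P(0):
  5·P(0) = 30
  P(0) = 6.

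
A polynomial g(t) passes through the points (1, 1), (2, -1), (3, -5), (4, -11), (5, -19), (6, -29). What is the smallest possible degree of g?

2

Forward differences of the values at t = 1, 2, 3, 4, 5, 6:
  g  : 1  -1  -5  -11  -19  -29
  Δ  : -2  -4  -6  -8  -10
  Δ^2: -2  -2  -2  -2
  Δ^3: 0  0  0
  Δ^4: 0  0
  Δ^5: 0
The second differences are constant (-2) and nonzero, while all higher differences vanish, so the minimal degree is 2.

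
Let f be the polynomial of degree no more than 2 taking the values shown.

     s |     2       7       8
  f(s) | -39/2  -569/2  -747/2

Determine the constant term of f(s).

Write f(s) = as^2 + bs + c. Substituting each data point gives a linear system:
  4a + 2b + c = -39/2
  49a + 7b + c = -569/2
  64a + 8b + c = -747/2
Solving the system yields a = -6, b = 1, c = 5/2.
So f(s) = -6s^2 + s + 5/2.
The constant term is 5/2.

5/2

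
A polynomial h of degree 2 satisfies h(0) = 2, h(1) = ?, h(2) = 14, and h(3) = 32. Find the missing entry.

The 3 known points determine the degree-2 polynomial uniquely.
Write h(x) = ax^2 + bx + c. Substituting each data point gives a linear system:
  c = 2
  4a + 2b + c = 14
  9a + 3b + c = 32
Solving the system yields a = 4, b = -2, c = 2.
So h(x) = 4x^2 - 2x + 2.
Then h(1) = 4.

4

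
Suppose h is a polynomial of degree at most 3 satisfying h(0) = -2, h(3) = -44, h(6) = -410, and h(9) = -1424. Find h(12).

-3410

Write h(x) = ax^3 + bx^2 + cx + d. Substituting each data point gives a linear system:
  d = -2
  27a + 9b + 3c + d = -44
  216a + 36b + 6c + d = -410
  729a + 81b + 9c + d = -1424
Solving the system yields a = -2, b = 0, c = 4, d = -2.
So h(x) = -2x³ + 4x - 2.
Then h(12) = -3410.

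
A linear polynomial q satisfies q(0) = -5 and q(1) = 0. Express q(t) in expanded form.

q(t) = 5t - 5

Using the Lagrange interpolation formula with nodes 0, 1:
  L_0(t) = (t - 1) / -1
  L_1(t) = t / 1
Then q(t) = -5·L_0(t) + 0·L_1(t).
Expanding and collecting terms gives q(t) = 5t - 5.
Check: q(1) = 0. ✓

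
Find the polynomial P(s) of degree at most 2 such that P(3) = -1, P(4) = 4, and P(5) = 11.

P(s) = s^2 - 2s - 4

Using the Lagrange interpolation formula with nodes 3, 4, 5:
  L_0(s) = (s - 4)(s - 5) / 2
  L_1(s) = (s - 3)(s - 5) / -1
  L_2(s) = (s - 3)(s - 4) / 2
Then P(s) = -1·L_0(s) + 4·L_1(s) + 11·L_2(s).
Expanding and collecting terms gives P(s) = s² - 2s - 4.
Check: P(5) = 11. ✓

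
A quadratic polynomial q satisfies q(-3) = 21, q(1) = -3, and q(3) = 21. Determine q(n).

Write q(n) = an^2 + bn + c. Substituting each data point gives a linear system:
  9a - 3b + c = 21
  a + b + c = -3
  9a + 3b + c = 21
Solving the system yields a = 3, b = 0, c = -6.
So q(n) = 3n^2 - 6.
Check: q(-3) = 21. ✓

q(n) = 3n^2 - 6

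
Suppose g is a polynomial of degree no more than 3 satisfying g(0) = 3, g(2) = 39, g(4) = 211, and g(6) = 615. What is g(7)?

934

Using the Lagrange interpolation formula with nodes 0, 2, 4, 6:
  L_0(x) = (x - 2)(x - 4)(x - 6) / -48
  L_1(x) = x(x - 4)(x - 6) / 16
  L_2(x) = x(x - 2)(x - 6) / -16
  L_3(x) = x(x - 2)(x - 4) / 48
Then g(x) = 3·L_0(x) + 39·L_1(x) + 211·L_2(x) + 615·L_3(x).
Expanding and collecting terms gives g(x) = 2x^3 + 5x^2 + 3.
Evaluating at x = 7: g(7) = 934.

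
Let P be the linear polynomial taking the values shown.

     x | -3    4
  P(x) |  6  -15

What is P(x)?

P(x) = -3x - 3

Write P(x) = ax + b. Substituting each data point gives a linear system:
  -3a + b = 6
  4a + b = -15
Solving the system yields a = -3, b = -3.
So P(x) = -3x - 3.
Check: P(4) = -15. ✓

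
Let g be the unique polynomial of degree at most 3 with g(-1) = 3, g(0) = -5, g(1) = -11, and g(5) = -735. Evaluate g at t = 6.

-1271

Write g(t) = at^3 + bt^2 + ct + d. Substituting each data point gives a linear system:
  -a + b - c + d = 3
  d = -5
  a + b + c + d = -11
  125a + 25b + 5c + d = -735
Solving the system yields a = -6, b = 1, c = -1, d = -5.
So g(t) = -6t³ + t² - t - 5.
Then g(6) = -1271.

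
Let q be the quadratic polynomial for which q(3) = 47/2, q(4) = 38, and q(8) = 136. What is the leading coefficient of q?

2

Write q(u) = au^2 + bu + c. Substituting each data point gives a linear system:
  9a + 3b + c = 47/2
  16a + 4b + c = 38
  64a + 8b + c = 136
Solving the system yields a = 2, b = 1/2, c = 4.
So q(u) = 2u^2 + (1/2)u + 4.
The leading coefficient is 2.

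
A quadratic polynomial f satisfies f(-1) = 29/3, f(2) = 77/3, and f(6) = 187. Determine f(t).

f(t) = 5t^2 + (1/3)t + 5

Write f(t) = at^2 + bt + c. Substituting each data point gives a linear system:
  a - b + c = 29/3
  4a + 2b + c = 77/3
  36a + 6b + c = 187
Solving the system yields a = 5, b = 1/3, c = 5.
So f(t) = 5t^2 + (1/3)t + 5.
Check: f(-1) = 29/3. ✓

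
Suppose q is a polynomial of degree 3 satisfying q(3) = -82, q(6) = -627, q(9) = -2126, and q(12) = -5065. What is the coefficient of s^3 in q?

-3

Write q(s) = as^3 + bs^2 + cs + d. Substituting each data point gives a linear system:
  27a + 9b + 3c + d = -82
  216a + 36b + 6c + d = -627
  729a + 81b + 9c + d = -2126
  1728a + 144b + 12c + d = -5065
Solving the system yields a = -3, b = 1, c = -5/3, d = -5.
So q(s) = -3s^3 + s^2 - (5/3)s - 5.
The leading coefficient is -3.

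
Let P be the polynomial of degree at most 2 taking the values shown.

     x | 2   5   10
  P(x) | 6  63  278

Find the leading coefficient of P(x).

Write P(x) = ax^2 + bx + c. Substituting each data point gives a linear system:
  4a + 2b + c = 6
  25a + 5b + c = 63
  100a + 10b + c = 278
Solving the system yields a = 3, b = -2, c = -2.
So P(x) = 3x^2 - 2x - 2.
The leading coefficient is 3.

3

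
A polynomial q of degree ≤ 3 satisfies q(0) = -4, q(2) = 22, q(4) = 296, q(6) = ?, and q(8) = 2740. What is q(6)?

On equispaced nodes a degree-3 polynomial has vanishing fourth forward difference, so
  q(0) - 4·q(2) + 6·q(4) - 4·q(6) + q(8) = 0.
Substituting the known values and solving for q(6):
  -4·q(6) = -4424
  q(6) = 1106.

1106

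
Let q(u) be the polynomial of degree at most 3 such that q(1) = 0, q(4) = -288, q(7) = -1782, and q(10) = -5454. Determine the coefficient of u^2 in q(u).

Write q(u) = au^3 + bu^2 + cu + d. Substituting each data point gives a linear system:
  a + b + c + d = 0
  64a + 16b + 4c + d = -288
  343a + 49b + 7c + d = -1782
  1000a + 100b + 10c + d = -5454
Solving the system yields a = -6, b = 5, c = 5, d = -4.
So q(u) = -6u^3 + 5u^2 + 5u - 4.
The coefficient of u^2 is 5.

5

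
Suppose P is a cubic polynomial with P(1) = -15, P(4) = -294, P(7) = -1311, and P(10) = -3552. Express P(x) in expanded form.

P(x) = -3x^3 - 5x^2 - 5x - 2

Using the Lagrange interpolation formula with nodes 1, 4, 7, 10:
  L_0(x) = (x - 4)(x - 7)(x - 10) / -162
  L_1(x) = (x - 1)(x - 7)(x - 10) / 54
  L_2(x) = (x - 1)(x - 4)(x - 10) / -54
  L_3(x) = (x - 1)(x - 4)(x - 7) / 162
Then P(x) = -15·L_0(x) - 294·L_1(x) - 1311·L_2(x) - 3552·L_3(x).
Expanding and collecting terms gives P(x) = -3x³ - 5x² - 5x - 2.
Check: P(4) = -294. ✓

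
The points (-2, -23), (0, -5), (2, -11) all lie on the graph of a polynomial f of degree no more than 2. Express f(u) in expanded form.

f(u) = -3u^2 + 3u - 5

Write f(u) = au^2 + bu + c. Substituting each data point gives a linear system:
  4a - 2b + c = -23
  c = -5
  4a + 2b + c = -11
Solving the system yields a = -3, b = 3, c = -5.
So f(u) = -3u^2 + 3u - 5.
Check: f(2) = -11. ✓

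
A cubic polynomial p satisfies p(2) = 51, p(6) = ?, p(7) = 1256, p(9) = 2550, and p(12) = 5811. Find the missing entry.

819

The 4 known points determine the degree-3 polynomial uniquely.
Write p(s) = as^3 + bs^2 + cs + d. Substituting each data point gives a linear system:
  8a + 4b + 2c + d = 51
  343a + 49b + 7c + d = 1256
  729a + 81b + 9c + d = 2550
  1728a + 144b + 12c + d = 5811
Solving the system yields a = 3, b = 4, c = 4, d = 3.
So p(s) = 3s^3 + 4s^2 + 4s + 3.
Then p(6) = 819.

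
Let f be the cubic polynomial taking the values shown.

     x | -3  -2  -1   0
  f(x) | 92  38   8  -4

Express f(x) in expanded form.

f(x) = -x^3 + 6x^2 - 5x - 4

Using the Lagrange interpolation formula with nodes -3, -2, -1, 0:
  L_0(x) = (x + 2)(x + 1)x / -6
  L_1(x) = (x + 3)(x + 1)x / 2
  L_2(x) = (x + 3)(x + 2)x / -2
  L_3(x) = (x + 3)(x + 2)(x + 1) / 6
Then f(x) = 92·L_0(x) + 38·L_1(x) + 8·L_2(x) - 4·L_3(x).
Expanding and collecting terms gives f(x) = -x^3 + 6x^2 - 5x - 4.
Check: f(-3) = 92. ✓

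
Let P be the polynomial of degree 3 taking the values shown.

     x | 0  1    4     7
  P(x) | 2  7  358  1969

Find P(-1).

-7

Write P(x) = ax^3 + bx^2 + cx + d. Substituting each data point gives a linear system:
  d = 2
  a + b + c + d = 7
  64a + 16b + 4c + d = 358
  343a + 49b + 7c + d = 1969
Solving the system yields a = 6, b = -2, c = 1, d = 2.
So P(x) = 6x^3 - 2x^2 + x + 2.
Then P(-1) = -7.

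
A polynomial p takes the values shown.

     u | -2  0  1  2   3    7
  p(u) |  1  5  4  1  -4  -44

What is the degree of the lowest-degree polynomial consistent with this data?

Divided differences on the nodes -2, 0, 1, 2, 3, 7:
  order 0: 1  5  4  1  -4  -44
  order 1: 2  -1  -3  -5  -10
  order 2: -1  -1  -1  -1
  order 3: 0  0  0
  order 4: 0  0
  order 5: 0
The order-2 divided differences are all -1 (nonzero) and every higher order vanishes, so the data lies on a polynomial of degree exactly 2.

2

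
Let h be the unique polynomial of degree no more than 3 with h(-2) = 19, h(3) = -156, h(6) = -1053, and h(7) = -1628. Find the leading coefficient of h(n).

Write h(n) = an^3 + bn^2 + cn + d. Substituting each data point gives a linear system:
  -8a + 4b - 2c + d = 19
  27a + 9b + 3c + d = -156
  216a + 36b + 6c + d = -1053
  343a + 49b + 7c + d = -1628
Solving the system yields a = -4, b = -5, c = -2, d = 3.
So h(n) = -4n³ - 5n² - 2n + 3.
The leading coefficient is -4.

-4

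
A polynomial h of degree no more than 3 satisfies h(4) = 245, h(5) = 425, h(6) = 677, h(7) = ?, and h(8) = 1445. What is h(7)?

1013

On equispaced nodes a degree-3 polynomial has vanishing fourth forward difference, so
  h(4) - 4·h(5) + 6·h(6) - 4·h(7) + h(8) = 0.
Substituting the known values and solving for h(7):
  -4·h(7) = -4052
  h(7) = 1013.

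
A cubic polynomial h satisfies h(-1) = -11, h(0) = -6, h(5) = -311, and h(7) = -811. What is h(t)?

Using the Lagrange interpolation formula with nodes -1, 0, 5, 7:
  L_0(t) = t(t - 5)(t - 7) / -48
  L_1(t) = (t + 1)(t - 5)(t - 7) / 35
  L_2(t) = (t + 1)t(t - 7) / -60
  L_3(t) = (t + 1)t(t - 5) / 112
Then h(t) = -11·L_0(t) - 6·L_1(t) - 311·L_2(t) - 811·L_3(t).
Expanding and collecting terms gives h(t) = -2t³ - 3t² + 4t - 6.
Check: h(5) = -311. ✓

h(t) = -2t^3 - 3t^2 + 4t - 6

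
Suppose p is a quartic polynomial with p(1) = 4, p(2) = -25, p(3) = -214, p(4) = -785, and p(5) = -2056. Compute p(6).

-4441

Using the Lagrange interpolation formula with nodes 1, 2, 3, 4, 5:
  L_0(t) = (t - 2)(t - 3)(t - 4)(t - 5) / 24
  L_1(t) = (t - 1)(t - 3)(t - 4)(t - 5) / -6
  L_2(t) = (t - 1)(t - 2)(t - 4)(t - 5) / 4
  L_3(t) = (t - 1)(t - 2)(t - 3)(t - 5) / -6
  L_4(t) = (t - 1)(t - 2)(t - 3)(t - 4) / 24
Then p(t) = 4·L_0(t) - 25·L_1(t) - 214·L_2(t) - 785·L_3(t) - 2056·L_4(t).
Expanding and collecting terms gives p(t) = -4t^4 + 3t^3 + 2t^2 + 4t - 1.
Evaluating at t = 6: p(6) = -4441.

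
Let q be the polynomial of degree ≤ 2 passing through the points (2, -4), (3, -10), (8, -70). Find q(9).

Using the Lagrange interpolation formula with nodes 2, 3, 8:
  L_0(u) = (u - 3)(u - 8) / 6
  L_1(u) = (u - 2)(u - 8) / -5
  L_2(u) = (u - 2)(u - 3) / 30
Then q(u) = -4·L_0(u) - 10·L_1(u) - 70·L_2(u).
Expanding and collecting terms gives q(u) = -u² - u + 2.
Evaluating at u = 9: q(9) = -88.

-88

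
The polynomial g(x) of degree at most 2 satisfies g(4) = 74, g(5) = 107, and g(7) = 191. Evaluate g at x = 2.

Using the Lagrange interpolation formula with nodes 4, 5, 7:
  L_0(x) = (x - 5)(x - 7) / 3
  L_1(x) = (x - 4)(x - 7) / -2
  L_2(x) = (x - 4)(x - 5) / 6
Then g(x) = 74·L_0(x) + 107·L_1(x) + 191·L_2(x).
Expanding and collecting terms gives g(x) = 3x^2 + 6x + 2.
Evaluating at x = 2: g(2) = 26.

26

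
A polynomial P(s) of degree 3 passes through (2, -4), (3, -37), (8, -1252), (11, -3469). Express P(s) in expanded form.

Write P(s) = as^3 + bs^2 + cs + d. Substituting each data point gives a linear system:
  8a + 4b + 2c + d = -4
  27a + 9b + 3c + d = -37
  512a + 64b + 8c + d = -1252
  1331a + 121b + 11c + d = -3469
Solving the system yields a = -3, b = 4, c = 4, d = -4.
So P(s) = -3s^3 + 4s^2 + 4s - 4.
Check: P(2) = -4. ✓

P(s) = -3s^3 + 4s^2 + 4s - 4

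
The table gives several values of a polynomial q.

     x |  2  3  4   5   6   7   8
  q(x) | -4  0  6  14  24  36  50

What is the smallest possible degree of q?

2

Forward differences of the values at x = 2, 3, 4, 5, 6, 7, 8:
  q  : -4  0  6  14  24  36  50
  Δ  : 4  6  8  10  12  14
  Δ^2: 2  2  2  2  2
  Δ^3: 0  0  0  0
  Δ^4: 0  0  0
  Δ^5: 0  0
  Δ^6: 0
The second differences are constant (2) and nonzero, while all higher differences vanish, so the minimal degree is 2.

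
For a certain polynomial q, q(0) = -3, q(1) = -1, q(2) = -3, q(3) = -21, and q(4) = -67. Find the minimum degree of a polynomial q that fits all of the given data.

Forward differences of the values at n = 0, 1, 2, 3, 4:
  q  : -3  -1  -3  -21  -67
  Δ  : 2  -2  -18  -46
  Δ^2: -4  -16  -28
  Δ^3: -12  -12
  Δ^4: 0
The third differences are constant (-12) and nonzero, while all higher differences vanish, so the minimal degree is 3.

3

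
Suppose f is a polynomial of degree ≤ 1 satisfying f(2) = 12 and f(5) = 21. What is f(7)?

Using the Lagrange interpolation formula with nodes 2, 5:
  L_0(u) = (u - 5) / -3
  L_1(u) = (u - 2) / 3
Then f(u) = 12·L_0(u) + 21·L_1(u).
Expanding and collecting terms gives f(u) = 3u + 6.
Evaluating at u = 7: f(7) = 27.

27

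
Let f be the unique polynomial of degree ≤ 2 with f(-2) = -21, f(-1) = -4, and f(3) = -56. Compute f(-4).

Using the Lagrange interpolation formula with nodes -2, -1, 3:
  L_0(s) = (s + 1)(s - 3) / 5
  L_1(s) = (s + 2)(s - 3) / -4
  L_2(s) = (s + 2)(s + 1) / 20
Then f(s) = -21·L_0(s) - 4·L_1(s) - 56·L_2(s).
Expanding and collecting terms gives f(s) = -6s^2 - s + 1.
Evaluating at s = -4: f(-4) = -91.

-91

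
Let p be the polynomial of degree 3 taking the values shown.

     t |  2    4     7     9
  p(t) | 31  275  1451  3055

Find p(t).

p(t) = 4t^3 + 2t^2 - 2t - 5

Write p(t) = at^3 + bt^2 + ct + d. Substituting each data point gives a linear system:
  8a + 4b + 2c + d = 31
  64a + 16b + 4c + d = 275
  343a + 49b + 7c + d = 1451
  729a + 81b + 9c + d = 3055
Solving the system yields a = 4, b = 2, c = -2, d = -5.
So p(t) = 4t³ + 2t² - 2t - 5.
Check: p(7) = 1451. ✓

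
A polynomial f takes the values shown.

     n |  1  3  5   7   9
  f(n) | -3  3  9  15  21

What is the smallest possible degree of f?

Forward differences of the values at n = 1, 3, 5, 7, 9:
  f  : -3  3  9  15  21
  Δ  : 6  6  6  6
  Δ^2: 0  0  0
  Δ^3: 0  0
  Δ^4: 0
The first differences are constant (6) and nonzero, while all higher differences vanish, so the minimal degree is 1.

1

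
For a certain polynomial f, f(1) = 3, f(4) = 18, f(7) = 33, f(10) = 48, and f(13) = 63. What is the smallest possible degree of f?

1

Forward differences of the values at s = 1, 4, 7, 10, 13:
  f  : 3  18  33  48  63
  Δ  : 15  15  15  15
  Δ^2: 0  0  0
  Δ^3: 0  0
  Δ^4: 0
The first differences are constant (15) and nonzero, while all higher differences vanish, so the minimal degree is 1.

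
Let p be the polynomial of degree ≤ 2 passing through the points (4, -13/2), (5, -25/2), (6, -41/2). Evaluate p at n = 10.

-145/2

Using the Lagrange interpolation formula with nodes 4, 5, 6:
  L_0(n) = (n - 5)(n - 6) / 2
  L_1(n) = (n - 4)(n - 6) / -1
  L_2(n) = (n - 4)(n - 5) / 2
Then p(n) = -13/2·L_0(n) - 25/2·L_1(n) - 41/2·L_2(n).
Expanding and collecting terms gives p(n) = -n^2 + 3n - 5/2.
Evaluating at n = 10: p(10) = -145/2.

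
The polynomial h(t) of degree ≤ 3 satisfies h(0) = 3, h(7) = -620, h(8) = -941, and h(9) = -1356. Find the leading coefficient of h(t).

-2

Write h(t) = at^3 + bt^2 + ct + d. Substituting each data point gives a linear system:
  d = 3
  343a + 49b + 7c + d = -620
  512a + 64b + 8c + d = -941
  729a + 81b + 9c + d = -1356
Solving the system yields a = -2, b = 1, c = 2, d = 3.
So h(t) = -2t^3 + t^2 + 2t + 3.
The leading coefficient is -2.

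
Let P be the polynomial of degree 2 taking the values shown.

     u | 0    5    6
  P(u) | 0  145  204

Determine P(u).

P(u) = 5u^2 + 4u

Write P(u) = au^2 + bu + c. Substituting each data point gives a linear system:
  c = 0
  25a + 5b + c = 145
  36a + 6b + c = 204
Solving the system yields a = 5, b = 4, c = 0.
So P(u) = 5u^2 + 4u.
Check: P(6) = 204. ✓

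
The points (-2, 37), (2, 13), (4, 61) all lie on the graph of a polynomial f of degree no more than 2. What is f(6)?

Using the Lagrange interpolation formula with nodes -2, 2, 4:
  L_0(s) = (s - 2)(s - 4) / 24
  L_1(s) = (s + 2)(s - 4) / -8
  L_2(s) = (s + 2)(s - 2) / 12
Then f(s) = 37·L_0(s) + 13·L_1(s) + 61·L_2(s).
Expanding and collecting terms gives f(s) = 5s² - 6s + 5.
Evaluating at s = 6: f(6) = 149.

149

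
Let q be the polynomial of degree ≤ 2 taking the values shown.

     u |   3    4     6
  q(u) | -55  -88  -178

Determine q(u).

Write q(u) = au^2 + bu + c. Substituting each data point gives a linear system:
  9a + 3b + c = -55
  16a + 4b + c = -88
  36a + 6b + c = -178
Solving the system yields a = -4, b = -5, c = -4.
So q(u) = -4u² - 5u - 4.
Check: q(3) = -55. ✓

q(u) = -4u^2 - 5u - 4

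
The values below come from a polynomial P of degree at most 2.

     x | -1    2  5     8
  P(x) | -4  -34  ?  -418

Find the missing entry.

On equispaced nodes a degree-2 polynomial has vanishing third forward difference, so
  - P(-1) + 3·P(2) - 3·P(5) + P(8) = 0.
Substituting the known values and solving for P(5):
  -3·P(5) = 516
  P(5) = -172.

-172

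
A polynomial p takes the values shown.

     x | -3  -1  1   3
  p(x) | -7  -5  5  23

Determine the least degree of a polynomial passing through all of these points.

Forward differences of the values at x = -3, -1, 1, 3:
  p  : -7  -5  5  23
  Δ  : 2  10  18
  Δ^2: 8  8
  Δ^3: 0
The second differences are constant (8) and nonzero, while all higher differences vanish, so the minimal degree is 2.

2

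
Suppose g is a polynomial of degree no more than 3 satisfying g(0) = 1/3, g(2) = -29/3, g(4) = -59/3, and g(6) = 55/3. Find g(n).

g(n) = n^3 - 6n^2 + 3n + 1/3

Using the Lagrange interpolation formula with nodes 0, 2, 4, 6:
  L_0(n) = (n - 2)(n - 4)(n - 6) / -48
  L_1(n) = n(n - 4)(n - 6) / 16
  L_2(n) = n(n - 2)(n - 6) / -16
  L_3(n) = n(n - 2)(n - 4) / 48
Then g(n) = 1/3·L_0(n) - 29/3·L_1(n) - 59/3·L_2(n) + 55/3·L_3(n).
Expanding and collecting terms gives g(n) = n^3 - 6n^2 + 3n + 1/3.
Check: g(0) = 1/3. ✓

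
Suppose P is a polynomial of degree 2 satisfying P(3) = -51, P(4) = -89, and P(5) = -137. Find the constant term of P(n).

3

Write P(n) = an^2 + bn + c. Substituting each data point gives a linear system:
  9a + 3b + c = -51
  16a + 4b + c = -89
  25a + 5b + c = -137
Solving the system yields a = -5, b = -3, c = 3.
So P(n) = -5n² - 3n + 3.
The constant term is 3.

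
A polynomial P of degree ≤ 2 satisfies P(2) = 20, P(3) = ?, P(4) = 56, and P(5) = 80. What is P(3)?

The 3 known points determine the degree-2 polynomial uniquely.
Write P(s) = as^2 + bs + c. Substituting each data point gives a linear system:
  4a + 2b + c = 20
  16a + 4b + c = 56
  25a + 5b + c = 80
Solving the system yields a = 2, b = 6, c = 0.
So P(s) = 2s^2 + 6s.
Then P(3) = 36.

36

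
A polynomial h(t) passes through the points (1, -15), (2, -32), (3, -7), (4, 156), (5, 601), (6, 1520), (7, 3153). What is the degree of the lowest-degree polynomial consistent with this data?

Forward differences of the values at t = 1, 2, 3, 4, 5, 6, 7:
  h  : -15  -32  -7  156  601  1520  3153
  Δ  : -17  25  163  445  919  1633
  Δ^2: 42  138  282  474  714
  Δ^3: 96  144  192  240
  Δ^4: 48  48  48
  Δ^5: 0  0
  Δ^6: 0
The fourth differences are constant (48) and nonzero, while all higher differences vanish, so the minimal degree is 4.

4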